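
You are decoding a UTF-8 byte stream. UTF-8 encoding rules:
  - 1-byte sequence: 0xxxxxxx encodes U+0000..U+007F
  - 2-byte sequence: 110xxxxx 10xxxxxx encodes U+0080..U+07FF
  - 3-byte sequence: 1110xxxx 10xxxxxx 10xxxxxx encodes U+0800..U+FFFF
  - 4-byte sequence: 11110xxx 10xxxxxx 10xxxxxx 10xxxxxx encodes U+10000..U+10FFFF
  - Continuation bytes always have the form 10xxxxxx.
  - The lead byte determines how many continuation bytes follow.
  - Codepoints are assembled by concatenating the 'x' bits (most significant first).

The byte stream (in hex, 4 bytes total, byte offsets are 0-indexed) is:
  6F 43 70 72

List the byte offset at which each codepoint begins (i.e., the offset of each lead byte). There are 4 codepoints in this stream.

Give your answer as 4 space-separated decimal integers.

Byte[0]=6F: 1-byte ASCII. cp=U+006F
Byte[1]=43: 1-byte ASCII. cp=U+0043
Byte[2]=70: 1-byte ASCII. cp=U+0070
Byte[3]=72: 1-byte ASCII. cp=U+0072

Answer: 0 1 2 3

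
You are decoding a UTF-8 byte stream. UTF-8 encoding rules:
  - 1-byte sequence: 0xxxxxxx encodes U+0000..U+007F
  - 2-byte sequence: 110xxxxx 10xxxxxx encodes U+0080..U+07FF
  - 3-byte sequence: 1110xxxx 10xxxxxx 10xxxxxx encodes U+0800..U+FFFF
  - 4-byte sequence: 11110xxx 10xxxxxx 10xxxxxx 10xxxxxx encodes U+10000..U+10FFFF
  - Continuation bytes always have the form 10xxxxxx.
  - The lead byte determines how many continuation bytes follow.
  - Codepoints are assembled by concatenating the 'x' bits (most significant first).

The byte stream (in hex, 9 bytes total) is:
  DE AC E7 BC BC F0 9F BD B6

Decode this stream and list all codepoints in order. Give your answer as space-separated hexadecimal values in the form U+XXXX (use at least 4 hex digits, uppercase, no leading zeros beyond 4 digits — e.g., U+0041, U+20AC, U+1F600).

Byte[0]=DE: 2-byte lead, need 1 cont bytes. acc=0x1E
Byte[1]=AC: continuation. acc=(acc<<6)|0x2C=0x7AC
Completed: cp=U+07AC (starts at byte 0)
Byte[2]=E7: 3-byte lead, need 2 cont bytes. acc=0x7
Byte[3]=BC: continuation. acc=(acc<<6)|0x3C=0x1FC
Byte[4]=BC: continuation. acc=(acc<<6)|0x3C=0x7F3C
Completed: cp=U+7F3C (starts at byte 2)
Byte[5]=F0: 4-byte lead, need 3 cont bytes. acc=0x0
Byte[6]=9F: continuation. acc=(acc<<6)|0x1F=0x1F
Byte[7]=BD: continuation. acc=(acc<<6)|0x3D=0x7FD
Byte[8]=B6: continuation. acc=(acc<<6)|0x36=0x1FF76
Completed: cp=U+1FF76 (starts at byte 5)

Answer: U+07AC U+7F3C U+1FF76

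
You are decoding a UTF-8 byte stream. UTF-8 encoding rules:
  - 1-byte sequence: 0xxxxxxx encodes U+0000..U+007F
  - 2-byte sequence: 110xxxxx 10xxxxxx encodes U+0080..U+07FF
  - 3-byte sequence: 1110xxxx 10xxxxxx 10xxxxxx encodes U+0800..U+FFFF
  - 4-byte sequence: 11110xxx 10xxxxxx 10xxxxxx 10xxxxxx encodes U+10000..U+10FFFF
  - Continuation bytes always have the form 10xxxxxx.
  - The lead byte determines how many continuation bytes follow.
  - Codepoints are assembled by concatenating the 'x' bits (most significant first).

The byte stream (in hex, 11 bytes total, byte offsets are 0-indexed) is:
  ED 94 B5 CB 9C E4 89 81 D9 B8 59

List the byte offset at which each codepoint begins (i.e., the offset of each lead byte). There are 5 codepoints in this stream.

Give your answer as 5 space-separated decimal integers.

Byte[0]=ED: 3-byte lead, need 2 cont bytes. acc=0xD
Byte[1]=94: continuation. acc=(acc<<6)|0x14=0x354
Byte[2]=B5: continuation. acc=(acc<<6)|0x35=0xD535
Completed: cp=U+D535 (starts at byte 0)
Byte[3]=CB: 2-byte lead, need 1 cont bytes. acc=0xB
Byte[4]=9C: continuation. acc=(acc<<6)|0x1C=0x2DC
Completed: cp=U+02DC (starts at byte 3)
Byte[5]=E4: 3-byte lead, need 2 cont bytes. acc=0x4
Byte[6]=89: continuation. acc=(acc<<6)|0x09=0x109
Byte[7]=81: continuation. acc=(acc<<6)|0x01=0x4241
Completed: cp=U+4241 (starts at byte 5)
Byte[8]=D9: 2-byte lead, need 1 cont bytes. acc=0x19
Byte[9]=B8: continuation. acc=(acc<<6)|0x38=0x678
Completed: cp=U+0678 (starts at byte 8)
Byte[10]=59: 1-byte ASCII. cp=U+0059

Answer: 0 3 5 8 10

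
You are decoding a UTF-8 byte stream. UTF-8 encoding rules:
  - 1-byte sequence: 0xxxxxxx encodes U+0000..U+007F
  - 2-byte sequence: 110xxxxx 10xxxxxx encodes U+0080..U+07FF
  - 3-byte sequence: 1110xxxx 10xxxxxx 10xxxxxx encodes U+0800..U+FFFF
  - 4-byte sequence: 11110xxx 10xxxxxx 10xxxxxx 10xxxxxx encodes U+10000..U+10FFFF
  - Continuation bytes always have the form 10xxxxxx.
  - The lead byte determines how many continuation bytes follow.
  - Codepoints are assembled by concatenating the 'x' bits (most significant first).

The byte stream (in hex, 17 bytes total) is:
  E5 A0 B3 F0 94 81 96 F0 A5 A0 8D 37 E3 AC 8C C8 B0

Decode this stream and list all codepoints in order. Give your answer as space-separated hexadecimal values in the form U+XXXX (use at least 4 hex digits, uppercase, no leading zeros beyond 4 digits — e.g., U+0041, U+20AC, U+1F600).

Answer: U+5833 U+14056 U+2580D U+0037 U+3B0C U+0230

Derivation:
Byte[0]=E5: 3-byte lead, need 2 cont bytes. acc=0x5
Byte[1]=A0: continuation. acc=(acc<<6)|0x20=0x160
Byte[2]=B3: continuation. acc=(acc<<6)|0x33=0x5833
Completed: cp=U+5833 (starts at byte 0)
Byte[3]=F0: 4-byte lead, need 3 cont bytes. acc=0x0
Byte[4]=94: continuation. acc=(acc<<6)|0x14=0x14
Byte[5]=81: continuation. acc=(acc<<6)|0x01=0x501
Byte[6]=96: continuation. acc=(acc<<6)|0x16=0x14056
Completed: cp=U+14056 (starts at byte 3)
Byte[7]=F0: 4-byte lead, need 3 cont bytes. acc=0x0
Byte[8]=A5: continuation. acc=(acc<<6)|0x25=0x25
Byte[9]=A0: continuation. acc=(acc<<6)|0x20=0x960
Byte[10]=8D: continuation. acc=(acc<<6)|0x0D=0x2580D
Completed: cp=U+2580D (starts at byte 7)
Byte[11]=37: 1-byte ASCII. cp=U+0037
Byte[12]=E3: 3-byte lead, need 2 cont bytes. acc=0x3
Byte[13]=AC: continuation. acc=(acc<<6)|0x2C=0xEC
Byte[14]=8C: continuation. acc=(acc<<6)|0x0C=0x3B0C
Completed: cp=U+3B0C (starts at byte 12)
Byte[15]=C8: 2-byte lead, need 1 cont bytes. acc=0x8
Byte[16]=B0: continuation. acc=(acc<<6)|0x30=0x230
Completed: cp=U+0230 (starts at byte 15)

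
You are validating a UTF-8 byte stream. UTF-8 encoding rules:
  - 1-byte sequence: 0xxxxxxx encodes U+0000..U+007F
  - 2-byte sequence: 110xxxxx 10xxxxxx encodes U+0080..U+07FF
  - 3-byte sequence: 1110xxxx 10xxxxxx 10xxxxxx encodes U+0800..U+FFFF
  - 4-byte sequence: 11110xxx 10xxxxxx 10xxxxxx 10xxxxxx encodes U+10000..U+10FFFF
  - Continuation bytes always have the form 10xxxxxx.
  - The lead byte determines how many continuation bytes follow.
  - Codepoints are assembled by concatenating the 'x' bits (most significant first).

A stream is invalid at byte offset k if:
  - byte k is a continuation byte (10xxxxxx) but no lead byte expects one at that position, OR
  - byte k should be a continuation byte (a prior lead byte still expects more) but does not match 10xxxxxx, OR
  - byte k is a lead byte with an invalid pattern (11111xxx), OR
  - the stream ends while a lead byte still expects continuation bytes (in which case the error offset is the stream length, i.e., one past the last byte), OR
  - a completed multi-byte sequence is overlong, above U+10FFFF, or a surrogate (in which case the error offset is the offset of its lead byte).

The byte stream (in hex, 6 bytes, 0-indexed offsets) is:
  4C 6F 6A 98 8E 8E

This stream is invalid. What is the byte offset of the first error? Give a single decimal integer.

Byte[0]=4C: 1-byte ASCII. cp=U+004C
Byte[1]=6F: 1-byte ASCII. cp=U+006F
Byte[2]=6A: 1-byte ASCII. cp=U+006A
Byte[3]=98: INVALID lead byte (not 0xxx/110x/1110/11110)

Answer: 3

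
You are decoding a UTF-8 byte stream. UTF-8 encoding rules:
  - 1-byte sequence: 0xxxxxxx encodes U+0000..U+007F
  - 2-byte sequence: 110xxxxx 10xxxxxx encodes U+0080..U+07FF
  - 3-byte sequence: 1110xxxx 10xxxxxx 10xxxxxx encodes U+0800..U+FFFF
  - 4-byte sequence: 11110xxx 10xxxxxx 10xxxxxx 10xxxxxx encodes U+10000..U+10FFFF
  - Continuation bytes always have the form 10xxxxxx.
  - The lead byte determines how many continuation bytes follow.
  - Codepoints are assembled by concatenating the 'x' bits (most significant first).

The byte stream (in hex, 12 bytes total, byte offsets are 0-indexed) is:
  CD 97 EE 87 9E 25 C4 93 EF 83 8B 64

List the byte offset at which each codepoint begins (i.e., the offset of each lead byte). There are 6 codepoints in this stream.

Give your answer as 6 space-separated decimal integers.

Byte[0]=CD: 2-byte lead, need 1 cont bytes. acc=0xD
Byte[1]=97: continuation. acc=(acc<<6)|0x17=0x357
Completed: cp=U+0357 (starts at byte 0)
Byte[2]=EE: 3-byte lead, need 2 cont bytes. acc=0xE
Byte[3]=87: continuation. acc=(acc<<6)|0x07=0x387
Byte[4]=9E: continuation. acc=(acc<<6)|0x1E=0xE1DE
Completed: cp=U+E1DE (starts at byte 2)
Byte[5]=25: 1-byte ASCII. cp=U+0025
Byte[6]=C4: 2-byte lead, need 1 cont bytes. acc=0x4
Byte[7]=93: continuation. acc=(acc<<6)|0x13=0x113
Completed: cp=U+0113 (starts at byte 6)
Byte[8]=EF: 3-byte lead, need 2 cont bytes. acc=0xF
Byte[9]=83: continuation. acc=(acc<<6)|0x03=0x3C3
Byte[10]=8B: continuation. acc=(acc<<6)|0x0B=0xF0CB
Completed: cp=U+F0CB (starts at byte 8)
Byte[11]=64: 1-byte ASCII. cp=U+0064

Answer: 0 2 5 6 8 11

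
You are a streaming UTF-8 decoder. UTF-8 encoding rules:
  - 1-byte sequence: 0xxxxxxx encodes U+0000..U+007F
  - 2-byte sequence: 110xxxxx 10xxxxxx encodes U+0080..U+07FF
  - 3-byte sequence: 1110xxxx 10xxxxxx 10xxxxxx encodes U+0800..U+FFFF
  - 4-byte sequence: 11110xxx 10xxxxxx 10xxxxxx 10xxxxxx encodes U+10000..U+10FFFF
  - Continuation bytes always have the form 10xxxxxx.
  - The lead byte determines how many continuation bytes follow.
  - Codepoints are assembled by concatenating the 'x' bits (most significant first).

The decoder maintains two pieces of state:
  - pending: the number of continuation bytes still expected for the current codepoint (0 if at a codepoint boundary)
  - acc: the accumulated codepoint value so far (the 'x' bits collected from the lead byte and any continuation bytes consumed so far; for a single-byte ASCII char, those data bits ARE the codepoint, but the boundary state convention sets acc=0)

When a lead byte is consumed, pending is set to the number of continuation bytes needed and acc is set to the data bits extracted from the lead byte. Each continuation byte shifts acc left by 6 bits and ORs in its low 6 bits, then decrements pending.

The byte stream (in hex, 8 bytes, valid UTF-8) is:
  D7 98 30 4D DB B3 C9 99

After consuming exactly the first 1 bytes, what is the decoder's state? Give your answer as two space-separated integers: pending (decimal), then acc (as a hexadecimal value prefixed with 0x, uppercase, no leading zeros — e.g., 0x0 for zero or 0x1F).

Byte[0]=D7: 2-byte lead. pending=1, acc=0x17

Answer: 1 0x17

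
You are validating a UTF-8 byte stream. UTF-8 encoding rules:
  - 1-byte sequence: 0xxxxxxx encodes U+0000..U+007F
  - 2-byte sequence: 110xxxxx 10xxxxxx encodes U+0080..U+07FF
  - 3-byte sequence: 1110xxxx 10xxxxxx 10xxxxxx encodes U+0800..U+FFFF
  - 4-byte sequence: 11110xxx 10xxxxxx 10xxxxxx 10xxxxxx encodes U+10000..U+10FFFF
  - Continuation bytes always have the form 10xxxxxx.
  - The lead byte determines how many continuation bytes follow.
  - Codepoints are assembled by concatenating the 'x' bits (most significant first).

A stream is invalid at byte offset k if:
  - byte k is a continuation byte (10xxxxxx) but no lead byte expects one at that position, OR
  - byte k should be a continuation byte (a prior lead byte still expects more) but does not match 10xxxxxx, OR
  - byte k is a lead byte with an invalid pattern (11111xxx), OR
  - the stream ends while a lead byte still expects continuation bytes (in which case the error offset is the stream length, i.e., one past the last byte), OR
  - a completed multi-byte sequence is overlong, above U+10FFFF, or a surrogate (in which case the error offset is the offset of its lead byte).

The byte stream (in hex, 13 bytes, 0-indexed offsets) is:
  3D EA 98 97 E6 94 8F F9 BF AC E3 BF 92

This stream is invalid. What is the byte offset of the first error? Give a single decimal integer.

Answer: 7

Derivation:
Byte[0]=3D: 1-byte ASCII. cp=U+003D
Byte[1]=EA: 3-byte lead, need 2 cont bytes. acc=0xA
Byte[2]=98: continuation. acc=(acc<<6)|0x18=0x298
Byte[3]=97: continuation. acc=(acc<<6)|0x17=0xA617
Completed: cp=U+A617 (starts at byte 1)
Byte[4]=E6: 3-byte lead, need 2 cont bytes. acc=0x6
Byte[5]=94: continuation. acc=(acc<<6)|0x14=0x194
Byte[6]=8F: continuation. acc=(acc<<6)|0x0F=0x650F
Completed: cp=U+650F (starts at byte 4)
Byte[7]=F9: INVALID lead byte (not 0xxx/110x/1110/11110)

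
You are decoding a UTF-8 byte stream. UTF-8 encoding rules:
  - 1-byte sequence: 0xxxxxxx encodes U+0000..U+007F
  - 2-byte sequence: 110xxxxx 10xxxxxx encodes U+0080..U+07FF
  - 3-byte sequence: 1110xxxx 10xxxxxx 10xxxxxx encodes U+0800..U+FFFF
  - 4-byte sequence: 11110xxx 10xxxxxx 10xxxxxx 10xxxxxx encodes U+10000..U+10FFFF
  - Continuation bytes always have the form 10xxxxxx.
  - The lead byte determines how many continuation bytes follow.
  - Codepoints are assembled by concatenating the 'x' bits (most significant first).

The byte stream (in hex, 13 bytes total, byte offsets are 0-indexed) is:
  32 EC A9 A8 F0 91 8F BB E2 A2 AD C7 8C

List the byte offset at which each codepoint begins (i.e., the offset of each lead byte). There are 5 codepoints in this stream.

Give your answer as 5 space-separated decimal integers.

Byte[0]=32: 1-byte ASCII. cp=U+0032
Byte[1]=EC: 3-byte lead, need 2 cont bytes. acc=0xC
Byte[2]=A9: continuation. acc=(acc<<6)|0x29=0x329
Byte[3]=A8: continuation. acc=(acc<<6)|0x28=0xCA68
Completed: cp=U+CA68 (starts at byte 1)
Byte[4]=F0: 4-byte lead, need 3 cont bytes. acc=0x0
Byte[5]=91: continuation. acc=(acc<<6)|0x11=0x11
Byte[6]=8F: continuation. acc=(acc<<6)|0x0F=0x44F
Byte[7]=BB: continuation. acc=(acc<<6)|0x3B=0x113FB
Completed: cp=U+113FB (starts at byte 4)
Byte[8]=E2: 3-byte lead, need 2 cont bytes. acc=0x2
Byte[9]=A2: continuation. acc=(acc<<6)|0x22=0xA2
Byte[10]=AD: continuation. acc=(acc<<6)|0x2D=0x28AD
Completed: cp=U+28AD (starts at byte 8)
Byte[11]=C7: 2-byte lead, need 1 cont bytes. acc=0x7
Byte[12]=8C: continuation. acc=(acc<<6)|0x0C=0x1CC
Completed: cp=U+01CC (starts at byte 11)

Answer: 0 1 4 8 11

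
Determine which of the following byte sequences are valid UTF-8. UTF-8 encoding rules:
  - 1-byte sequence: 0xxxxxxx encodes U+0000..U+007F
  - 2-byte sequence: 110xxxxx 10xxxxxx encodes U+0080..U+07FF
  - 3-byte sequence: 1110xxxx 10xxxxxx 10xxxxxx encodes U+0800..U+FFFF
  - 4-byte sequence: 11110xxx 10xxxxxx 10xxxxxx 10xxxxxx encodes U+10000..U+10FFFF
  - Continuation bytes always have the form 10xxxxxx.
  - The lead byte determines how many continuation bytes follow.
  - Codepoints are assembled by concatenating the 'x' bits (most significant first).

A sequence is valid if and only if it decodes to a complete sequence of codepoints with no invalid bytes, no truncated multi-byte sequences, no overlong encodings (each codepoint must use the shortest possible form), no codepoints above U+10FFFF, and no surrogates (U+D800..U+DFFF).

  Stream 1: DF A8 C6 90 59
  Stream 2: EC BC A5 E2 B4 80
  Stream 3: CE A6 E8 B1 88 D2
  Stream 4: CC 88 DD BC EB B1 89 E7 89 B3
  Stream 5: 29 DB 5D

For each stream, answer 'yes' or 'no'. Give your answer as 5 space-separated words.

Stream 1: decodes cleanly. VALID
Stream 2: decodes cleanly. VALID
Stream 3: error at byte offset 6. INVALID
Stream 4: decodes cleanly. VALID
Stream 5: error at byte offset 2. INVALID

Answer: yes yes no yes no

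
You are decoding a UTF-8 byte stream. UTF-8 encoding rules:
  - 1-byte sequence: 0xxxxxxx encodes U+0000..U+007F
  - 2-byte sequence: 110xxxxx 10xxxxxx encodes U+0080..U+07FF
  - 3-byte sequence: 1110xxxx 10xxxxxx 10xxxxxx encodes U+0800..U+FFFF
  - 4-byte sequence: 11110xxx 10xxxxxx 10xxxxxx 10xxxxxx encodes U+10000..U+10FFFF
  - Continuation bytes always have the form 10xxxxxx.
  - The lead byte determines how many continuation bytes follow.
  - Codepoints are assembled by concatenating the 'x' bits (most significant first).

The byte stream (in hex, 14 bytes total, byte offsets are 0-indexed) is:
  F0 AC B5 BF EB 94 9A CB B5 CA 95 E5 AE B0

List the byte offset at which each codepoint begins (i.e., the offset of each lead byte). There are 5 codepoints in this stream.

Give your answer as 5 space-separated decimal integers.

Byte[0]=F0: 4-byte lead, need 3 cont bytes. acc=0x0
Byte[1]=AC: continuation. acc=(acc<<6)|0x2C=0x2C
Byte[2]=B5: continuation. acc=(acc<<6)|0x35=0xB35
Byte[3]=BF: continuation. acc=(acc<<6)|0x3F=0x2CD7F
Completed: cp=U+2CD7F (starts at byte 0)
Byte[4]=EB: 3-byte lead, need 2 cont bytes. acc=0xB
Byte[5]=94: continuation. acc=(acc<<6)|0x14=0x2D4
Byte[6]=9A: continuation. acc=(acc<<6)|0x1A=0xB51A
Completed: cp=U+B51A (starts at byte 4)
Byte[7]=CB: 2-byte lead, need 1 cont bytes. acc=0xB
Byte[8]=B5: continuation. acc=(acc<<6)|0x35=0x2F5
Completed: cp=U+02F5 (starts at byte 7)
Byte[9]=CA: 2-byte lead, need 1 cont bytes. acc=0xA
Byte[10]=95: continuation. acc=(acc<<6)|0x15=0x295
Completed: cp=U+0295 (starts at byte 9)
Byte[11]=E5: 3-byte lead, need 2 cont bytes. acc=0x5
Byte[12]=AE: continuation. acc=(acc<<6)|0x2E=0x16E
Byte[13]=B0: continuation. acc=(acc<<6)|0x30=0x5BB0
Completed: cp=U+5BB0 (starts at byte 11)

Answer: 0 4 7 9 11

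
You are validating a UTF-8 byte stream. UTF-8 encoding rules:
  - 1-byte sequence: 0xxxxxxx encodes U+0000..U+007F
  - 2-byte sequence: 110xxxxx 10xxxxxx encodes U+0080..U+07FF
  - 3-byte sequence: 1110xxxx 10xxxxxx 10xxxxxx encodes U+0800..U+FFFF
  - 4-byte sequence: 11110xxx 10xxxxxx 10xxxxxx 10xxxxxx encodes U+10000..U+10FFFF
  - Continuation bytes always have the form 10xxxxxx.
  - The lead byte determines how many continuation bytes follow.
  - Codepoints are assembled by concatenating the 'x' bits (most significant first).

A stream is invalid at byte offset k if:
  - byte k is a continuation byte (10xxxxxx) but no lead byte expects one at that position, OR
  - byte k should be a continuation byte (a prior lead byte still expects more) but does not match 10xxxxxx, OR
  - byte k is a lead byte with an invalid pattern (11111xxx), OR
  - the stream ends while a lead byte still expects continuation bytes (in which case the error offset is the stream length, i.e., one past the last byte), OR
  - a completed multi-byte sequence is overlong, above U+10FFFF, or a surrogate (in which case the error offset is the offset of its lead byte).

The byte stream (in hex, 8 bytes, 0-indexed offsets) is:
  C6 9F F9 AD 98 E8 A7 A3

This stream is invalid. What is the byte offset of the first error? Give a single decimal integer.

Byte[0]=C6: 2-byte lead, need 1 cont bytes. acc=0x6
Byte[1]=9F: continuation. acc=(acc<<6)|0x1F=0x19F
Completed: cp=U+019F (starts at byte 0)
Byte[2]=F9: INVALID lead byte (not 0xxx/110x/1110/11110)

Answer: 2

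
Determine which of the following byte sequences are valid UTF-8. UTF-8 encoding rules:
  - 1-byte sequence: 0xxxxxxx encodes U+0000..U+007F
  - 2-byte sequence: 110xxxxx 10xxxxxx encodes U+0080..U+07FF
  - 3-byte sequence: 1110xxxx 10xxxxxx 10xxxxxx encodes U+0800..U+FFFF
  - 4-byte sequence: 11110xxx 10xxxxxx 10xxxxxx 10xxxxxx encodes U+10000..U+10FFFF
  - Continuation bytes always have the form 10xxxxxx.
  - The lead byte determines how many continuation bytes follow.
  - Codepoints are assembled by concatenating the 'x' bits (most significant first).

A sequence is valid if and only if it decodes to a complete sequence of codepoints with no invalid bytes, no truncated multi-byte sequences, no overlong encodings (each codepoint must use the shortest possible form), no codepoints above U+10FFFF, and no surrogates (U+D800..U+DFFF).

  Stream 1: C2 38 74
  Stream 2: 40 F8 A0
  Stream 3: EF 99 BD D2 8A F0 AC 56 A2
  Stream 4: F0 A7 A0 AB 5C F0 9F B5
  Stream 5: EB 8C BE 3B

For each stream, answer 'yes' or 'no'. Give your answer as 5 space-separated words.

Answer: no no no no yes

Derivation:
Stream 1: error at byte offset 1. INVALID
Stream 2: error at byte offset 1. INVALID
Stream 3: error at byte offset 7. INVALID
Stream 4: error at byte offset 8. INVALID
Stream 5: decodes cleanly. VALID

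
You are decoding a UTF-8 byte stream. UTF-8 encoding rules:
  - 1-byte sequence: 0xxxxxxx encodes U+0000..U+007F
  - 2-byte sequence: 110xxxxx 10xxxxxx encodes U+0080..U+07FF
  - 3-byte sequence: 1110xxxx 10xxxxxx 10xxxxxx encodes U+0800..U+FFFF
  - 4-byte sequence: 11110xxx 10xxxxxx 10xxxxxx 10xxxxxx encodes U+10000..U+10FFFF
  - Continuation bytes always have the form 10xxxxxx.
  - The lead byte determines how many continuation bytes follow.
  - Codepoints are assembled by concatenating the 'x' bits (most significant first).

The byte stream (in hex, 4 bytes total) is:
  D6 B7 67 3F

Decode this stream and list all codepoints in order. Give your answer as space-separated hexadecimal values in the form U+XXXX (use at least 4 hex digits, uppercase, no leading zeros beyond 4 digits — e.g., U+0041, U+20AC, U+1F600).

Answer: U+05B7 U+0067 U+003F

Derivation:
Byte[0]=D6: 2-byte lead, need 1 cont bytes. acc=0x16
Byte[1]=B7: continuation. acc=(acc<<6)|0x37=0x5B7
Completed: cp=U+05B7 (starts at byte 0)
Byte[2]=67: 1-byte ASCII. cp=U+0067
Byte[3]=3F: 1-byte ASCII. cp=U+003F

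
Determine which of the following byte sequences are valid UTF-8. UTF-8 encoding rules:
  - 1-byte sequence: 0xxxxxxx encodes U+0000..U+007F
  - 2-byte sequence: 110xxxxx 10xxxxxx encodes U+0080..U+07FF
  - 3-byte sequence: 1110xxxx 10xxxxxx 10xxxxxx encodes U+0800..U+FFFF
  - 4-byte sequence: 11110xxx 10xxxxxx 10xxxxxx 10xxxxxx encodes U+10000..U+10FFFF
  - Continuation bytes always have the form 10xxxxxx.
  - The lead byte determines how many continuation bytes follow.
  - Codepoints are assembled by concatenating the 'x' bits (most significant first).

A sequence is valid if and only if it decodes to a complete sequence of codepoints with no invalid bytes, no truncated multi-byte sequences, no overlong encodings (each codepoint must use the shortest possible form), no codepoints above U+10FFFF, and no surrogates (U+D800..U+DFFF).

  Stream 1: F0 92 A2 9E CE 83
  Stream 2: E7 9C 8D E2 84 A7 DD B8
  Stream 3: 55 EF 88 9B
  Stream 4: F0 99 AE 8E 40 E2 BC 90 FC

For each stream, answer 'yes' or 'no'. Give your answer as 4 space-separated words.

Answer: yes yes yes no

Derivation:
Stream 1: decodes cleanly. VALID
Stream 2: decodes cleanly. VALID
Stream 3: decodes cleanly. VALID
Stream 4: error at byte offset 8. INVALID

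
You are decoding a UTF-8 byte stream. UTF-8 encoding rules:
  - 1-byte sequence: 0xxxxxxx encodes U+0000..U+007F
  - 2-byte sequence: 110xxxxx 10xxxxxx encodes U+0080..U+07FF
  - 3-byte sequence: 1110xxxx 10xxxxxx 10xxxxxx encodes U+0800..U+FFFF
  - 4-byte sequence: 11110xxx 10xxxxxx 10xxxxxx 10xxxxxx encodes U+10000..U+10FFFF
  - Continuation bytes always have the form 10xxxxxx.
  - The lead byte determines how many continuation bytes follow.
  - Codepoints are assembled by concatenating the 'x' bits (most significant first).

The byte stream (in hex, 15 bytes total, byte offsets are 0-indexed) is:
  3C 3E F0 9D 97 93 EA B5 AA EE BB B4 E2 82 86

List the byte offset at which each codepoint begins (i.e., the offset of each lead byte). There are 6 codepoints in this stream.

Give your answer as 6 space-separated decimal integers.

Answer: 0 1 2 6 9 12

Derivation:
Byte[0]=3C: 1-byte ASCII. cp=U+003C
Byte[1]=3E: 1-byte ASCII. cp=U+003E
Byte[2]=F0: 4-byte lead, need 3 cont bytes. acc=0x0
Byte[3]=9D: continuation. acc=(acc<<6)|0x1D=0x1D
Byte[4]=97: continuation. acc=(acc<<6)|0x17=0x757
Byte[5]=93: continuation. acc=(acc<<6)|0x13=0x1D5D3
Completed: cp=U+1D5D3 (starts at byte 2)
Byte[6]=EA: 3-byte lead, need 2 cont bytes. acc=0xA
Byte[7]=B5: continuation. acc=(acc<<6)|0x35=0x2B5
Byte[8]=AA: continuation. acc=(acc<<6)|0x2A=0xAD6A
Completed: cp=U+AD6A (starts at byte 6)
Byte[9]=EE: 3-byte lead, need 2 cont bytes. acc=0xE
Byte[10]=BB: continuation. acc=(acc<<6)|0x3B=0x3BB
Byte[11]=B4: continuation. acc=(acc<<6)|0x34=0xEEF4
Completed: cp=U+EEF4 (starts at byte 9)
Byte[12]=E2: 3-byte lead, need 2 cont bytes. acc=0x2
Byte[13]=82: continuation. acc=(acc<<6)|0x02=0x82
Byte[14]=86: continuation. acc=(acc<<6)|0x06=0x2086
Completed: cp=U+2086 (starts at byte 12)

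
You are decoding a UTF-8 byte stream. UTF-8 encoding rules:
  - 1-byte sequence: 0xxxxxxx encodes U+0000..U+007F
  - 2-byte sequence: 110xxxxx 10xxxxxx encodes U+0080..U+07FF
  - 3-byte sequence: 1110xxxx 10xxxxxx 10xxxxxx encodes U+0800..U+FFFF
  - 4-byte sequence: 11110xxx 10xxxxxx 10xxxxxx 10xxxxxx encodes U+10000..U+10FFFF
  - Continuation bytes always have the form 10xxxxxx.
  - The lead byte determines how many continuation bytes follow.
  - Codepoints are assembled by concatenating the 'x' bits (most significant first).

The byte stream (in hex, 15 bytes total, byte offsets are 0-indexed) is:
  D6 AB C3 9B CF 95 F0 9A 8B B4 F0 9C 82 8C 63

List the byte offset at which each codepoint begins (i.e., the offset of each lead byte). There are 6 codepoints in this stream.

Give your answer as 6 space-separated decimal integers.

Byte[0]=D6: 2-byte lead, need 1 cont bytes. acc=0x16
Byte[1]=AB: continuation. acc=(acc<<6)|0x2B=0x5AB
Completed: cp=U+05AB (starts at byte 0)
Byte[2]=C3: 2-byte lead, need 1 cont bytes. acc=0x3
Byte[3]=9B: continuation. acc=(acc<<6)|0x1B=0xDB
Completed: cp=U+00DB (starts at byte 2)
Byte[4]=CF: 2-byte lead, need 1 cont bytes. acc=0xF
Byte[5]=95: continuation. acc=(acc<<6)|0x15=0x3D5
Completed: cp=U+03D5 (starts at byte 4)
Byte[6]=F0: 4-byte lead, need 3 cont bytes. acc=0x0
Byte[7]=9A: continuation. acc=(acc<<6)|0x1A=0x1A
Byte[8]=8B: continuation. acc=(acc<<6)|0x0B=0x68B
Byte[9]=B4: continuation. acc=(acc<<6)|0x34=0x1A2F4
Completed: cp=U+1A2F4 (starts at byte 6)
Byte[10]=F0: 4-byte lead, need 3 cont bytes. acc=0x0
Byte[11]=9C: continuation. acc=(acc<<6)|0x1C=0x1C
Byte[12]=82: continuation. acc=(acc<<6)|0x02=0x702
Byte[13]=8C: continuation. acc=(acc<<6)|0x0C=0x1C08C
Completed: cp=U+1C08C (starts at byte 10)
Byte[14]=63: 1-byte ASCII. cp=U+0063

Answer: 0 2 4 6 10 14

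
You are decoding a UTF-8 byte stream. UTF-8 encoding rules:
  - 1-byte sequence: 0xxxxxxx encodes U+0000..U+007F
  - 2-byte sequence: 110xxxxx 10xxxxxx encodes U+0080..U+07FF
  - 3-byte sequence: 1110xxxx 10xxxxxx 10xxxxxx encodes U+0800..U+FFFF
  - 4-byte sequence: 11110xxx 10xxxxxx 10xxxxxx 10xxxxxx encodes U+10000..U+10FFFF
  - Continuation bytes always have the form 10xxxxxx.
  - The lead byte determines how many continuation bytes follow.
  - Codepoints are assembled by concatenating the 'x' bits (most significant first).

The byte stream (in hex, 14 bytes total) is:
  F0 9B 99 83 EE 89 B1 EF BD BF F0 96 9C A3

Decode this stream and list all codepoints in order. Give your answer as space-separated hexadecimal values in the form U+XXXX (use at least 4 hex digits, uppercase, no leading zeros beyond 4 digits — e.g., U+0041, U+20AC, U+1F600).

Answer: U+1B643 U+E271 U+FF7F U+16723

Derivation:
Byte[0]=F0: 4-byte lead, need 3 cont bytes. acc=0x0
Byte[1]=9B: continuation. acc=(acc<<6)|0x1B=0x1B
Byte[2]=99: continuation. acc=(acc<<6)|0x19=0x6D9
Byte[3]=83: continuation. acc=(acc<<6)|0x03=0x1B643
Completed: cp=U+1B643 (starts at byte 0)
Byte[4]=EE: 3-byte lead, need 2 cont bytes. acc=0xE
Byte[5]=89: continuation. acc=(acc<<6)|0x09=0x389
Byte[6]=B1: continuation. acc=(acc<<6)|0x31=0xE271
Completed: cp=U+E271 (starts at byte 4)
Byte[7]=EF: 3-byte lead, need 2 cont bytes. acc=0xF
Byte[8]=BD: continuation. acc=(acc<<6)|0x3D=0x3FD
Byte[9]=BF: continuation. acc=(acc<<6)|0x3F=0xFF7F
Completed: cp=U+FF7F (starts at byte 7)
Byte[10]=F0: 4-byte lead, need 3 cont bytes. acc=0x0
Byte[11]=96: continuation. acc=(acc<<6)|0x16=0x16
Byte[12]=9C: continuation. acc=(acc<<6)|0x1C=0x59C
Byte[13]=A3: continuation. acc=(acc<<6)|0x23=0x16723
Completed: cp=U+16723 (starts at byte 10)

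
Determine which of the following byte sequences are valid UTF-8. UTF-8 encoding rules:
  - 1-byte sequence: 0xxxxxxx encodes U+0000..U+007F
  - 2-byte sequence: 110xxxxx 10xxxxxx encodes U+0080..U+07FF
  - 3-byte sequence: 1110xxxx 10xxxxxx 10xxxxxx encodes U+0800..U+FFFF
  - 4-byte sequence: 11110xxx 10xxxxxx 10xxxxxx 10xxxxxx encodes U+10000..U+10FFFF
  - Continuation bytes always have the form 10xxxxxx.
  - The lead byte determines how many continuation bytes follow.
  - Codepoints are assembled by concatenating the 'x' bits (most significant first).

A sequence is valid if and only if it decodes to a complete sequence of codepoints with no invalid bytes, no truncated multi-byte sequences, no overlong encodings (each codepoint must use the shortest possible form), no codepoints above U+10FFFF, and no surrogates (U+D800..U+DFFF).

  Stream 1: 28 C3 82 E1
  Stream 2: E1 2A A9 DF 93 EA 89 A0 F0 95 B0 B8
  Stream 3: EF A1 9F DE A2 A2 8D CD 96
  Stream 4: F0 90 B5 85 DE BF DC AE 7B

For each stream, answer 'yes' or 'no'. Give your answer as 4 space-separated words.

Stream 1: error at byte offset 4. INVALID
Stream 2: error at byte offset 1. INVALID
Stream 3: error at byte offset 5. INVALID
Stream 4: decodes cleanly. VALID

Answer: no no no yes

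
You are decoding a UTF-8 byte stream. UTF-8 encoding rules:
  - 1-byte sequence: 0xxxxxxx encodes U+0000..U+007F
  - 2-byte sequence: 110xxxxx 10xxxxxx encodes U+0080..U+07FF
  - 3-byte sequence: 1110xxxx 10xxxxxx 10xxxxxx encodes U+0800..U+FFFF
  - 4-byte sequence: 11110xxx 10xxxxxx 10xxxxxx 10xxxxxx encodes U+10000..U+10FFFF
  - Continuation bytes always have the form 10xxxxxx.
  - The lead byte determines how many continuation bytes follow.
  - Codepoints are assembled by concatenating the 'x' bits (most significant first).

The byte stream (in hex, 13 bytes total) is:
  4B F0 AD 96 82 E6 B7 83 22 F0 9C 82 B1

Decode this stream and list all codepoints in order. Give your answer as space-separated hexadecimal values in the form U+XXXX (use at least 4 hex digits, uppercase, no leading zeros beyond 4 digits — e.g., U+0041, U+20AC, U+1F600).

Byte[0]=4B: 1-byte ASCII. cp=U+004B
Byte[1]=F0: 4-byte lead, need 3 cont bytes. acc=0x0
Byte[2]=AD: continuation. acc=(acc<<6)|0x2D=0x2D
Byte[3]=96: continuation. acc=(acc<<6)|0x16=0xB56
Byte[4]=82: continuation. acc=(acc<<6)|0x02=0x2D582
Completed: cp=U+2D582 (starts at byte 1)
Byte[5]=E6: 3-byte lead, need 2 cont bytes. acc=0x6
Byte[6]=B7: continuation. acc=(acc<<6)|0x37=0x1B7
Byte[7]=83: continuation. acc=(acc<<6)|0x03=0x6DC3
Completed: cp=U+6DC3 (starts at byte 5)
Byte[8]=22: 1-byte ASCII. cp=U+0022
Byte[9]=F0: 4-byte lead, need 3 cont bytes. acc=0x0
Byte[10]=9C: continuation. acc=(acc<<6)|0x1C=0x1C
Byte[11]=82: continuation. acc=(acc<<6)|0x02=0x702
Byte[12]=B1: continuation. acc=(acc<<6)|0x31=0x1C0B1
Completed: cp=U+1C0B1 (starts at byte 9)

Answer: U+004B U+2D582 U+6DC3 U+0022 U+1C0B1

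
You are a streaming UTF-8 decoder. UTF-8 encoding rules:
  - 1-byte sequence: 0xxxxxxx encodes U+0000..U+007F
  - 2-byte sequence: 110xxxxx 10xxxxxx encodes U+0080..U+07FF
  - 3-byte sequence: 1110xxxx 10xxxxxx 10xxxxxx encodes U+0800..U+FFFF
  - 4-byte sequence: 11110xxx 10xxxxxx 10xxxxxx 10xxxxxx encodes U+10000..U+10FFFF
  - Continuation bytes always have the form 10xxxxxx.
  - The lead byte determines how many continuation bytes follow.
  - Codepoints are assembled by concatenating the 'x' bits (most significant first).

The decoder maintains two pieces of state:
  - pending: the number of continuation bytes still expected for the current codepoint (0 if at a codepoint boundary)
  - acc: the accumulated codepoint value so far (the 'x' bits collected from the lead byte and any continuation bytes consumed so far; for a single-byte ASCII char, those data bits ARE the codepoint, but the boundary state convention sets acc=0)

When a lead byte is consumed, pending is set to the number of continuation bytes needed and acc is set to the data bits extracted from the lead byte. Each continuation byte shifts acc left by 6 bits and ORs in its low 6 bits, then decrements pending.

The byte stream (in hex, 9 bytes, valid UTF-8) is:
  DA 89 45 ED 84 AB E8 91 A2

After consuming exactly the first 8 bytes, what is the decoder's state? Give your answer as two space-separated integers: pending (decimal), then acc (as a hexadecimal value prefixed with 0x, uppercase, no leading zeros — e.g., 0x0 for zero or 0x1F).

Byte[0]=DA: 2-byte lead. pending=1, acc=0x1A
Byte[1]=89: continuation. acc=(acc<<6)|0x09=0x689, pending=0
Byte[2]=45: 1-byte. pending=0, acc=0x0
Byte[3]=ED: 3-byte lead. pending=2, acc=0xD
Byte[4]=84: continuation. acc=(acc<<6)|0x04=0x344, pending=1
Byte[5]=AB: continuation. acc=(acc<<6)|0x2B=0xD12B, pending=0
Byte[6]=E8: 3-byte lead. pending=2, acc=0x8
Byte[7]=91: continuation. acc=(acc<<6)|0x11=0x211, pending=1

Answer: 1 0x211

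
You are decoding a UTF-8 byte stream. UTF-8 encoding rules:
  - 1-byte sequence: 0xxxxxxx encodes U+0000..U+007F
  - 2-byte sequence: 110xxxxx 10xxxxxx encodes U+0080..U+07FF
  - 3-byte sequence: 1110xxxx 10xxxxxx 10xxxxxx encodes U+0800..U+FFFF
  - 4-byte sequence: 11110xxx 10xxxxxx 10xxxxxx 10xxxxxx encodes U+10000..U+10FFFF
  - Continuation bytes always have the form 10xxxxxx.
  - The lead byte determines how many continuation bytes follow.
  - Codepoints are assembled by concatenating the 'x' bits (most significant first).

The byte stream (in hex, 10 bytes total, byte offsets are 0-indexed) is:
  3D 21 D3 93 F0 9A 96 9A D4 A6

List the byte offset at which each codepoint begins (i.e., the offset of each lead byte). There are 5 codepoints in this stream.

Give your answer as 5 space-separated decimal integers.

Byte[0]=3D: 1-byte ASCII. cp=U+003D
Byte[1]=21: 1-byte ASCII. cp=U+0021
Byte[2]=D3: 2-byte lead, need 1 cont bytes. acc=0x13
Byte[3]=93: continuation. acc=(acc<<6)|0x13=0x4D3
Completed: cp=U+04D3 (starts at byte 2)
Byte[4]=F0: 4-byte lead, need 3 cont bytes. acc=0x0
Byte[5]=9A: continuation. acc=(acc<<6)|0x1A=0x1A
Byte[6]=96: continuation. acc=(acc<<6)|0x16=0x696
Byte[7]=9A: continuation. acc=(acc<<6)|0x1A=0x1A59A
Completed: cp=U+1A59A (starts at byte 4)
Byte[8]=D4: 2-byte lead, need 1 cont bytes. acc=0x14
Byte[9]=A6: continuation. acc=(acc<<6)|0x26=0x526
Completed: cp=U+0526 (starts at byte 8)

Answer: 0 1 2 4 8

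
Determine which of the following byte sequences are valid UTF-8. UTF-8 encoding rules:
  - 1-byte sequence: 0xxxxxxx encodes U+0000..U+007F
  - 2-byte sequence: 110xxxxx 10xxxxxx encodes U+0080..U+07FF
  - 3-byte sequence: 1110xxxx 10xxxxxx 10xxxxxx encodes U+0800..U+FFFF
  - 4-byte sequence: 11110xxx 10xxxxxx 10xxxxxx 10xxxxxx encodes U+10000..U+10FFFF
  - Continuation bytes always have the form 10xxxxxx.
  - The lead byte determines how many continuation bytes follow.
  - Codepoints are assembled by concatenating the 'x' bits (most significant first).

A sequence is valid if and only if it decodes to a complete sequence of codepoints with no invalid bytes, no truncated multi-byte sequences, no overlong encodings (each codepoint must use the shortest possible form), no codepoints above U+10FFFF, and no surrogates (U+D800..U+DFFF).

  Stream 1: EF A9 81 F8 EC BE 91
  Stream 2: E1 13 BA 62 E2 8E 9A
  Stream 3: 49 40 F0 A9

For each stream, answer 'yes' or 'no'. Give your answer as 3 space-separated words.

Answer: no no no

Derivation:
Stream 1: error at byte offset 3. INVALID
Stream 2: error at byte offset 1. INVALID
Stream 3: error at byte offset 4. INVALID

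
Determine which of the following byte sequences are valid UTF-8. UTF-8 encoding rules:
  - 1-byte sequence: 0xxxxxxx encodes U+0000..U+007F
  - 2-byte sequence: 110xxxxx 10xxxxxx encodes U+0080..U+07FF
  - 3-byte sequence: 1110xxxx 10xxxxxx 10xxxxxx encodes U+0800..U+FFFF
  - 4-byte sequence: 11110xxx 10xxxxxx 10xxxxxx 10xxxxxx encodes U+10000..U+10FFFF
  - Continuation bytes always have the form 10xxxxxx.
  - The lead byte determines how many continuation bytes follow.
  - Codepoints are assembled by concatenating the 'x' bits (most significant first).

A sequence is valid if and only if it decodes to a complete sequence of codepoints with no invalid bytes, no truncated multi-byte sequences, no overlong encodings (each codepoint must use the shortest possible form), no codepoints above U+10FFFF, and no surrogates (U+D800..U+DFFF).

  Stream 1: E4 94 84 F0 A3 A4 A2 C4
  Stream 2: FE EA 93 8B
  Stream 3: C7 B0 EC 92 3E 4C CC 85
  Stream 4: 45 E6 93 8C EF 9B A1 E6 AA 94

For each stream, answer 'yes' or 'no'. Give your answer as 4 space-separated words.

Stream 1: error at byte offset 8. INVALID
Stream 2: error at byte offset 0. INVALID
Stream 3: error at byte offset 4. INVALID
Stream 4: decodes cleanly. VALID

Answer: no no no yes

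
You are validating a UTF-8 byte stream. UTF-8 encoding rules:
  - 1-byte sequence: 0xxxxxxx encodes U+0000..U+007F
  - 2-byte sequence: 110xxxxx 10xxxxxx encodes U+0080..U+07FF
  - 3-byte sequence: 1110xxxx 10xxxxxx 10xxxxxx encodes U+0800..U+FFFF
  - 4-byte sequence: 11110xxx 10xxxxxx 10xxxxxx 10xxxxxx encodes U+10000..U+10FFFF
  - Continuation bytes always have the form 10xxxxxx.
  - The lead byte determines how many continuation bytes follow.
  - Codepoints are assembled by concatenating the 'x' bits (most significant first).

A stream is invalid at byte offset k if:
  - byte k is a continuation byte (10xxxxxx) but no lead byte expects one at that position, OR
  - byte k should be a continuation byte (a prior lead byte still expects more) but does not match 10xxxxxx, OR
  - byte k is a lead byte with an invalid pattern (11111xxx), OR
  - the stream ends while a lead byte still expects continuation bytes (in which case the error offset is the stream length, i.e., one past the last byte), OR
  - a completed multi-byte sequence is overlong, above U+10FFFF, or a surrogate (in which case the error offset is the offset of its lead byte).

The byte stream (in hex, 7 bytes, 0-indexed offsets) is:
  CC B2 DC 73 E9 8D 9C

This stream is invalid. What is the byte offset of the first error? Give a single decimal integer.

Byte[0]=CC: 2-byte lead, need 1 cont bytes. acc=0xC
Byte[1]=B2: continuation. acc=(acc<<6)|0x32=0x332
Completed: cp=U+0332 (starts at byte 0)
Byte[2]=DC: 2-byte lead, need 1 cont bytes. acc=0x1C
Byte[3]=73: expected 10xxxxxx continuation. INVALID

Answer: 3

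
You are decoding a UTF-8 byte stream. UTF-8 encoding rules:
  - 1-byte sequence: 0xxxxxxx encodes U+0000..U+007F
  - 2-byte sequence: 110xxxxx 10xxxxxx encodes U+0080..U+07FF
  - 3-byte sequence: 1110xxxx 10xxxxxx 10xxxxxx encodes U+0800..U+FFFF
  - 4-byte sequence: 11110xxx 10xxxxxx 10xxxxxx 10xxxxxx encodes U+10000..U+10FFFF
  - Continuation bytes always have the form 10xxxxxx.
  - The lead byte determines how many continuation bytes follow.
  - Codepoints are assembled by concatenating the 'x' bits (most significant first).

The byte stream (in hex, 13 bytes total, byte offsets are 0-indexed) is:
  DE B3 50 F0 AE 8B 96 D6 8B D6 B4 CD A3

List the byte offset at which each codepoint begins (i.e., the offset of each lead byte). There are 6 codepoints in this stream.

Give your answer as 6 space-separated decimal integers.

Byte[0]=DE: 2-byte lead, need 1 cont bytes. acc=0x1E
Byte[1]=B3: continuation. acc=(acc<<6)|0x33=0x7B3
Completed: cp=U+07B3 (starts at byte 0)
Byte[2]=50: 1-byte ASCII. cp=U+0050
Byte[3]=F0: 4-byte lead, need 3 cont bytes. acc=0x0
Byte[4]=AE: continuation. acc=(acc<<6)|0x2E=0x2E
Byte[5]=8B: continuation. acc=(acc<<6)|0x0B=0xB8B
Byte[6]=96: continuation. acc=(acc<<6)|0x16=0x2E2D6
Completed: cp=U+2E2D6 (starts at byte 3)
Byte[7]=D6: 2-byte lead, need 1 cont bytes. acc=0x16
Byte[8]=8B: continuation. acc=(acc<<6)|0x0B=0x58B
Completed: cp=U+058B (starts at byte 7)
Byte[9]=D6: 2-byte lead, need 1 cont bytes. acc=0x16
Byte[10]=B4: continuation. acc=(acc<<6)|0x34=0x5B4
Completed: cp=U+05B4 (starts at byte 9)
Byte[11]=CD: 2-byte lead, need 1 cont bytes. acc=0xD
Byte[12]=A3: continuation. acc=(acc<<6)|0x23=0x363
Completed: cp=U+0363 (starts at byte 11)

Answer: 0 2 3 7 9 11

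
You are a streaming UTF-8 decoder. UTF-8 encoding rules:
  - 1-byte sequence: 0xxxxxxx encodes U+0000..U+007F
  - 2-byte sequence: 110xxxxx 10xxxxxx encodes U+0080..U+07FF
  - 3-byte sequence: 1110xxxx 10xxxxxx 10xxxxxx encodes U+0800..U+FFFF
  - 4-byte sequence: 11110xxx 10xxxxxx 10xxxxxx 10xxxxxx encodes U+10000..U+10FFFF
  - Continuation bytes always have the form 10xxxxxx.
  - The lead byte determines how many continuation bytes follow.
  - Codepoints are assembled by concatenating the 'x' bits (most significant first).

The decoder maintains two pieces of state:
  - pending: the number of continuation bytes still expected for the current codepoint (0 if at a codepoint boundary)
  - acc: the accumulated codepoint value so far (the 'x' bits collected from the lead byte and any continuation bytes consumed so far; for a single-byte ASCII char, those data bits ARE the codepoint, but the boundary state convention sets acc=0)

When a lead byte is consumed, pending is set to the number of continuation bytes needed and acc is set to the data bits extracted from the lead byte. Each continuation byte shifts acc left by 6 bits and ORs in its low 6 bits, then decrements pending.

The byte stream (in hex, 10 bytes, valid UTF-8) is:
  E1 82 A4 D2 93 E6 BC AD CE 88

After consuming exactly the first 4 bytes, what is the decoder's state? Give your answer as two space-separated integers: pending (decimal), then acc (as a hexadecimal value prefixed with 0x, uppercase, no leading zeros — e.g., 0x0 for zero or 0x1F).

Answer: 1 0x12

Derivation:
Byte[0]=E1: 3-byte lead. pending=2, acc=0x1
Byte[1]=82: continuation. acc=(acc<<6)|0x02=0x42, pending=1
Byte[2]=A4: continuation. acc=(acc<<6)|0x24=0x10A4, pending=0
Byte[3]=D2: 2-byte lead. pending=1, acc=0x12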